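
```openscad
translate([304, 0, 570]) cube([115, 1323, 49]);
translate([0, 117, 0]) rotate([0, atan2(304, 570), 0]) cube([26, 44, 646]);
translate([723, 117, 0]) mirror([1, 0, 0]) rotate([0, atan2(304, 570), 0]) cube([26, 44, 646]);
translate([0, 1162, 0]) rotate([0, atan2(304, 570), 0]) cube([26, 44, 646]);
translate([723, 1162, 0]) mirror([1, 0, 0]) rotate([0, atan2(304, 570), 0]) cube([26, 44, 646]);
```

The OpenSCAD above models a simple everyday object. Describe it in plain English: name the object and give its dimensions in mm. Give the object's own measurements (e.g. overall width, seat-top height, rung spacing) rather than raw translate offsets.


A sawhorse. A 115×1323×49 mm beam (x, y, z) sits on two A-frame leg pairs. Each pair is two raked legs of 26×44 mm section (44 mm along y) splaying symmetrically in x. Each leg rises 570 mm vertically over 304 mm of horizontal reach and is 646 mm long along its own axis. Every leg's outer bottom edge rests on the floor and its outer top edge meets a bottom edge of the beam — the left legs (tilting toward +x) meet the beam's −x bottom edge, the right legs (their mirror images, tilting toward −x) meet its +x bottom edge — so the leg tops tuck under the beam, the beam's underside is 570 mm above the floor, and the feet are 723 mm apart outside-to-outside with the beam centred between them. The two leg pairs are set in 117 mm from either end of the beam.


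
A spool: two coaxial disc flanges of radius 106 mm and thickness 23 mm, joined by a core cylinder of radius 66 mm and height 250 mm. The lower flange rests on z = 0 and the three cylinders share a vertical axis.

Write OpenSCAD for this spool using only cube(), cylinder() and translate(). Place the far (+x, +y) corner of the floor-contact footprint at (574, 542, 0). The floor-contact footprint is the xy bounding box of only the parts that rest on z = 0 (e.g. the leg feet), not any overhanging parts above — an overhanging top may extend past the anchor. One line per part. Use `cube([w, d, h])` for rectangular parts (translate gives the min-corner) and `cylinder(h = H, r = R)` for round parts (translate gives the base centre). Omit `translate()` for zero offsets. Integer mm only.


translate([468, 436, 0]) cylinder(h = 23, r = 106);
translate([468, 436, 23]) cylinder(h = 250, r = 66);
translate([468, 436, 273]) cylinder(h = 23, r = 106);


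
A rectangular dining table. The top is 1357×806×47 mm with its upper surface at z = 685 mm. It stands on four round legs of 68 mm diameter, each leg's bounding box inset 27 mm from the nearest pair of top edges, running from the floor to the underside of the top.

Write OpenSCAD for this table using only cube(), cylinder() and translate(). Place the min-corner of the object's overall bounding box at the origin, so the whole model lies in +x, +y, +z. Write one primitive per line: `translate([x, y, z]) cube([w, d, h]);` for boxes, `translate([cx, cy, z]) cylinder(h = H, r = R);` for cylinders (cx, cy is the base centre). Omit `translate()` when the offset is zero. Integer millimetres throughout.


// leg_h = 685 - 47 = 638
translate([0, 0, 638]) cube([1357, 806, 47]);
translate([61, 61, 0]) cylinder(h = 638, r = 34);
translate([1296, 61, 0]) cylinder(h = 638, r = 34);
translate([61, 745, 0]) cylinder(h = 638, r = 34);
translate([1296, 745, 0]) cylinder(h = 638, r = 34);


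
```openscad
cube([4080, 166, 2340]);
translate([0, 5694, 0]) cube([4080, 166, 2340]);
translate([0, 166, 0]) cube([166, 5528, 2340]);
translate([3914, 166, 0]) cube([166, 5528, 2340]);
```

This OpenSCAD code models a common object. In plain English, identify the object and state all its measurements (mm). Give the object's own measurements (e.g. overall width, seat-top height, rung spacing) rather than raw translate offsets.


The wall frame of a small rectangular building: four walls, each 2340 mm tall and 166 mm thick, enclosing a footprint 4080 mm (x) by 5860 mm (y) outside-to-outside, with no floor or roof. The front and back walls (the −y and +y sides) span the full width; the two side walls fit between them.


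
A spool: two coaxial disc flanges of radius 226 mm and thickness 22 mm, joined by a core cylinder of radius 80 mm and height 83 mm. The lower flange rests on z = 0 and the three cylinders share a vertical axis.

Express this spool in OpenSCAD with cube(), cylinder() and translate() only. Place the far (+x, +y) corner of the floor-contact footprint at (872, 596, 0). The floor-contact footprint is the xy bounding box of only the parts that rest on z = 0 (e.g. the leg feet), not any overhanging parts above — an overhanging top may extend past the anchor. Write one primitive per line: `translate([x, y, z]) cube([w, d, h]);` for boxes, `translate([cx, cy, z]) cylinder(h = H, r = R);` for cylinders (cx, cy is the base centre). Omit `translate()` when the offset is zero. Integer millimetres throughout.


translate([646, 370, 0]) cylinder(h = 22, r = 226);
translate([646, 370, 22]) cylinder(h = 83, r = 80);
translate([646, 370, 105]) cylinder(h = 22, r = 226);


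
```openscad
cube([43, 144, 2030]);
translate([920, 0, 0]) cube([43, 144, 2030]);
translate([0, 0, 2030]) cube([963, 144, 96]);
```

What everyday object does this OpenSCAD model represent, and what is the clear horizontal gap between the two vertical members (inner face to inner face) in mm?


A door frame. The clear opening width is 877 mm.

Two 2030 mm tall posts with a header on top — a door frame. The left jamb is 43 mm wide at x = 0; the right jamb starts at x = 920. The clear opening is 920 − 43 = 877 mm.


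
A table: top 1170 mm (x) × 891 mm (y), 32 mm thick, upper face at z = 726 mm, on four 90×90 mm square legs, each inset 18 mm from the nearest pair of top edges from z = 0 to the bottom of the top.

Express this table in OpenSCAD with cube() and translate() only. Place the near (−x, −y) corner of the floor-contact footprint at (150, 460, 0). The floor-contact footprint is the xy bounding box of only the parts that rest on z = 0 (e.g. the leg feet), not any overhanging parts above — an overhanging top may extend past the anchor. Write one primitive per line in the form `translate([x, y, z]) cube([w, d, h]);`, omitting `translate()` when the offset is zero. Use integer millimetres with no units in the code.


translate([132, 442, 694]) cube([1170, 891, 32]);
translate([150, 460, 0]) cube([90, 90, 694]);
translate([1194, 460, 0]) cube([90, 90, 694]);
translate([150, 1225, 0]) cube([90, 90, 694]);
translate([1194, 1225, 0]) cube([90, 90, 694]);


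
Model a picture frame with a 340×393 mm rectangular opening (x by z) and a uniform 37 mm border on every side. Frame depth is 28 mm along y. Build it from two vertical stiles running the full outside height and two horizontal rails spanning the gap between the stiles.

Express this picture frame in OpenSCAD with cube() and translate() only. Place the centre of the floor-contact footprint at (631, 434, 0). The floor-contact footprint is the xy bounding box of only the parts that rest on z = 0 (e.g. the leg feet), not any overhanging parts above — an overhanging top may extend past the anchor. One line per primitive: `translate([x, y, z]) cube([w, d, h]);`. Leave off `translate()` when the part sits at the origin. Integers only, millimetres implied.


translate([424, 420, 0]) cube([37, 28, 467]);
translate([801, 420, 0]) cube([37, 28, 467]);
translate([461, 420, 0]) cube([340, 28, 37]);
translate([461, 420, 430]) cube([340, 28, 37]);


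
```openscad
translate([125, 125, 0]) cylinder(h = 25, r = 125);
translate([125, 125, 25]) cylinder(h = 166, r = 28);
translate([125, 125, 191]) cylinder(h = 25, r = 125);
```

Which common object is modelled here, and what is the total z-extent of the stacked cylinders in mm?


A spool. The overall height is 216 mm.

Three coaxial cylinders, large–small–large — a spool. Two 25 mm flanges and a 166 mm core give 25 + 166 + 25 = 216 mm.


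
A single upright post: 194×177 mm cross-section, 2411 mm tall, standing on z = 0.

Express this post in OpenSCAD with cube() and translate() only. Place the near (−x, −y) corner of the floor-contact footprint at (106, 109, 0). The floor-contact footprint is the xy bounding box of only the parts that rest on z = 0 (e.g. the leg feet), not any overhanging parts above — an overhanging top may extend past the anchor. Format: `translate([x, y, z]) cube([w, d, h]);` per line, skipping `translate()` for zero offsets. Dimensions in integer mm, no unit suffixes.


translate([106, 109, 0]) cube([194, 177, 2411]);


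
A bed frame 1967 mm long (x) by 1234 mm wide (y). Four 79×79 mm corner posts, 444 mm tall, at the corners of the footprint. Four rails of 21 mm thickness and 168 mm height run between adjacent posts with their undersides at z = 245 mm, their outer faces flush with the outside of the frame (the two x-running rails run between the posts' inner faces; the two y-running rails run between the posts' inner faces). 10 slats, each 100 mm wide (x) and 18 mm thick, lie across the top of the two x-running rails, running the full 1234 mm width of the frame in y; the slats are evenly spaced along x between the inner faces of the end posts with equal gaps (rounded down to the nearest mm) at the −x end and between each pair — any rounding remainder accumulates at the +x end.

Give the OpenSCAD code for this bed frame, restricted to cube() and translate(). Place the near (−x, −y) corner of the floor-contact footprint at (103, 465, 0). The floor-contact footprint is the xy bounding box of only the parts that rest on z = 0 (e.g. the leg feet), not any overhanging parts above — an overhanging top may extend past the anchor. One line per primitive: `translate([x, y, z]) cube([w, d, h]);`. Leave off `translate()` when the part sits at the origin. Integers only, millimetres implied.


// slat z = rail_z + rail_h = 245 + 168 = 413
// slat gap = ⌊(1809 − 10·100) / 11⌋ = 73
translate([103, 465, 0]) cube([79, 79, 444]);
translate([103, 1620, 0]) cube([79, 79, 444]);
translate([1991, 465, 0]) cube([79, 79, 444]);
translate([1991, 1620, 0]) cube([79, 79, 444]);
translate([182, 465, 245]) cube([1809, 21, 168]);
translate([182, 1678, 245]) cube([1809, 21, 168]);
translate([103, 544, 245]) cube([21, 1076, 168]);
translate([2049, 544, 245]) cube([21, 1076, 168]);
translate([255, 465, 413]) cube([100, 1234, 18]);
translate([428, 465, 413]) cube([100, 1234, 18]);
translate([601, 465, 413]) cube([100, 1234, 18]);
translate([774, 465, 413]) cube([100, 1234, 18]);
translate([947, 465, 413]) cube([100, 1234, 18]);
translate([1120, 465, 413]) cube([100, 1234, 18]);
translate([1293, 465, 413]) cube([100, 1234, 18]);
translate([1466, 465, 413]) cube([100, 1234, 18]);
translate([1639, 465, 413]) cube([100, 1234, 18]);
translate([1812, 465, 413]) cube([100, 1234, 18]);


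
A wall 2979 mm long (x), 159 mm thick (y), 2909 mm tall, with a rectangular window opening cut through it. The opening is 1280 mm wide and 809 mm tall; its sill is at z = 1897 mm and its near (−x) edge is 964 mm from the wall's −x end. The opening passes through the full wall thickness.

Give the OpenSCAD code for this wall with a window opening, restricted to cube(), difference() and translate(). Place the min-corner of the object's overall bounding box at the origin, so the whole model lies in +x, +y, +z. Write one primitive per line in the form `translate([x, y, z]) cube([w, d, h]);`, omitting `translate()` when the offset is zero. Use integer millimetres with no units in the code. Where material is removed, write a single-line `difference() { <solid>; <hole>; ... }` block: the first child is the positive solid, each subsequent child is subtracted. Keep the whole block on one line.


difference() { cube([2979, 159, 2909]); translate([964, 0, 1897]) cube([1280, 159, 809]); }


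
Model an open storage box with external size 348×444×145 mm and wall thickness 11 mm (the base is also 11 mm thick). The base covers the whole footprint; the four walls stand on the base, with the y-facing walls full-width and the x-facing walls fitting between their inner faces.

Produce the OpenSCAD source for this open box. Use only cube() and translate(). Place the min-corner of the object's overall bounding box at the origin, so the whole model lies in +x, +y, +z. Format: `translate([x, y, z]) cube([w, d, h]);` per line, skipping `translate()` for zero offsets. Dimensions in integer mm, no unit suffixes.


cube([348, 444, 11]);
translate([0, 0, 11]) cube([348, 11, 134]);
translate([0, 433, 11]) cube([348, 11, 134]);
translate([0, 11, 11]) cube([11, 422, 134]);
translate([337, 11, 11]) cube([11, 422, 134]);


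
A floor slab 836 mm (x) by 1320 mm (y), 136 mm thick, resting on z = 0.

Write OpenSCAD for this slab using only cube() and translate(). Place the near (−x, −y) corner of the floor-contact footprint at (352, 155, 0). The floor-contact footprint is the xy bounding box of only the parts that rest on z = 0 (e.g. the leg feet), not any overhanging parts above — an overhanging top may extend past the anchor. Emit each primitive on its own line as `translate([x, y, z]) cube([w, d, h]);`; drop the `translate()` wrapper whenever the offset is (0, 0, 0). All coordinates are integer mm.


translate([352, 155, 0]) cube([836, 1320, 136]);


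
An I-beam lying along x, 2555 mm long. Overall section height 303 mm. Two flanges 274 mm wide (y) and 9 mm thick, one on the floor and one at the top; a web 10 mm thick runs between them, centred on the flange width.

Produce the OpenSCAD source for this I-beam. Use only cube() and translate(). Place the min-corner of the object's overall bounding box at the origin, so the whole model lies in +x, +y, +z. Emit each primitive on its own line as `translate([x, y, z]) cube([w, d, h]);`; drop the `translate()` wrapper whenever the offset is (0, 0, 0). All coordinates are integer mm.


cube([2555, 274, 9]);
translate([0, 132, 9]) cube([2555, 10, 285]);
translate([0, 0, 294]) cube([2555, 274, 9]);


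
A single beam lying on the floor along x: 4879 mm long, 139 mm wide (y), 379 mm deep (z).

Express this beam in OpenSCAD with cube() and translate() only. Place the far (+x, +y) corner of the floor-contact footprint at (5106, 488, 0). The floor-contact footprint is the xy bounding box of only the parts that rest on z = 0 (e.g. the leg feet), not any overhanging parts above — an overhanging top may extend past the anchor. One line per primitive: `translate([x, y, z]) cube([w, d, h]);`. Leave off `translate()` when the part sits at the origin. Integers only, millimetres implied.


translate([227, 349, 0]) cube([4879, 139, 379]);


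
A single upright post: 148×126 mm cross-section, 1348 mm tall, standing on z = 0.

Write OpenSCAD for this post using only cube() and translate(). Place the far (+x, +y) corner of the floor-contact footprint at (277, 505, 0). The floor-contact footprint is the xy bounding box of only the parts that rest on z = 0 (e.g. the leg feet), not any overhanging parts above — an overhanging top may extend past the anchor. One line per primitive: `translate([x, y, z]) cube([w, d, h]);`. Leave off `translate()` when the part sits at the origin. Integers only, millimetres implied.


translate([129, 379, 0]) cube([148, 126, 1348]);


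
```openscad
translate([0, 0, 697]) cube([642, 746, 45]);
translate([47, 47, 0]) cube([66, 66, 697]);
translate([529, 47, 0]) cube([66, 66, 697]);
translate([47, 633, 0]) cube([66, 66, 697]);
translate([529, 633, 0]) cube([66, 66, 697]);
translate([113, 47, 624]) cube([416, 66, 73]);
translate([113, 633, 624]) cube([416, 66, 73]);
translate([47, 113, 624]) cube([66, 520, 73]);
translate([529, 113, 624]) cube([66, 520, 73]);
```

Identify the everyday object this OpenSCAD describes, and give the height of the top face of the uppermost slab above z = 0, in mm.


A table. The table height is 742 mm.

A 642×746×45 slab sits at z = 697 on four 66 mm square posts — a table. The top surface is at 697 + 45 = 742 mm.


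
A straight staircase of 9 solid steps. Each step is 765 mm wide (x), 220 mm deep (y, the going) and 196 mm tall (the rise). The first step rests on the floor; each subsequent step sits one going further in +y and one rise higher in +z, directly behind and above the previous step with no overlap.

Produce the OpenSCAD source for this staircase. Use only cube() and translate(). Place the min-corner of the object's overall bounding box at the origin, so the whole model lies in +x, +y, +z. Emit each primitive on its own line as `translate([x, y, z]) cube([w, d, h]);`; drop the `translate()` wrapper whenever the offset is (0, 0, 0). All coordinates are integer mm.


cube([765, 220, 196]);
translate([0, 220, 196]) cube([765, 220, 196]);
translate([0, 440, 392]) cube([765, 220, 196]);
translate([0, 660, 588]) cube([765, 220, 196]);
translate([0, 880, 784]) cube([765, 220, 196]);
translate([0, 1100, 980]) cube([765, 220, 196]);
translate([0, 1320, 1176]) cube([765, 220, 196]);
translate([0, 1540, 1372]) cube([765, 220, 196]);
translate([0, 1760, 1568]) cube([765, 220, 196]);


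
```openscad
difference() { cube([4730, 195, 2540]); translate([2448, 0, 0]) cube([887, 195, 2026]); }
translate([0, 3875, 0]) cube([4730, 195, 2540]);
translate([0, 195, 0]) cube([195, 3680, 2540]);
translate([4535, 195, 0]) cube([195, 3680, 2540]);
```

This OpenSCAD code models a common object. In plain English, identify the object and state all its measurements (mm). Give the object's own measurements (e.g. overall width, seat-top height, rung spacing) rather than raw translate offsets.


A single room: four walls, each 2540 mm tall and 195 mm thick, enclosing an outside footprint 4730×4070 mm (x × y), no floor or roof. The front and back walls (−y and +y sides) run the full x-width; the side walls fit between their inner faces. A door opening 887 mm wide and 2026 mm tall is cut through the front wall from the floor up, its −x edge 2448 mm from the wall's −x end.


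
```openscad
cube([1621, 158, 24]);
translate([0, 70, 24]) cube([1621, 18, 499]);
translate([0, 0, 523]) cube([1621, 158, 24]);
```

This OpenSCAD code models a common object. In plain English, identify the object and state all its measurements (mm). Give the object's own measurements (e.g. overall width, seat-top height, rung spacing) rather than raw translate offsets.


An I-beam lying along x, 1621 mm long. Overall section height 547 mm. Two flanges 158 mm wide (y) and 24 mm thick, one on the floor and one at the top; a web 18 mm thick runs between them, centred on the flange width.


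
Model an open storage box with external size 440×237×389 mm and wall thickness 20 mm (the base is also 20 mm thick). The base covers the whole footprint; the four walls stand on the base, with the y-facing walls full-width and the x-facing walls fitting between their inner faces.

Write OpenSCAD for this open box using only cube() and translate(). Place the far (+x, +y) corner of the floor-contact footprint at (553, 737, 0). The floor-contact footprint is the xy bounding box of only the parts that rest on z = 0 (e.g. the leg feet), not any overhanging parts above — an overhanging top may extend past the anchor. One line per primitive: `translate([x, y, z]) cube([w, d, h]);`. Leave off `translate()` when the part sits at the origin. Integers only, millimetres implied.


translate([113, 500, 0]) cube([440, 237, 20]);
translate([113, 500, 20]) cube([440, 20, 369]);
translate([113, 717, 20]) cube([440, 20, 369]);
translate([113, 520, 20]) cube([20, 197, 369]);
translate([533, 520, 20]) cube([20, 197, 369]);


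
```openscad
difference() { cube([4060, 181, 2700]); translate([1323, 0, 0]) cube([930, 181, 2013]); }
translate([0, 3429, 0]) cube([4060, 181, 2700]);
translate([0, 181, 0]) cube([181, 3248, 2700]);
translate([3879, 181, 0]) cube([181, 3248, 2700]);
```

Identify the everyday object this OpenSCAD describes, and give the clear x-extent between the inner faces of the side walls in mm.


A single room. The interior width is 3698 mm.

Four walls enclosing a rectangle with a door in the front wall — a room. Outside width 4060 minus two 181 mm walls gives 3698 mm.


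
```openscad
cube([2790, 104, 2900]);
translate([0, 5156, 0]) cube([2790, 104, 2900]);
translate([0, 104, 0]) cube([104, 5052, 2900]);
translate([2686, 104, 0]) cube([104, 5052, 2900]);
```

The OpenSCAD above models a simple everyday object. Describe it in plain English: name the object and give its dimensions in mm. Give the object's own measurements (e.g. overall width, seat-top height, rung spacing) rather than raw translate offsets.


The wall frame of a small rectangular building: four walls, each 2900 mm tall and 104 mm thick, enclosing a footprint 2790 mm (x) by 5260 mm (y) outside-to-outside, with no floor or roof. The front and back walls (the −y and +y sides) span the full width; the two side walls fit between them.


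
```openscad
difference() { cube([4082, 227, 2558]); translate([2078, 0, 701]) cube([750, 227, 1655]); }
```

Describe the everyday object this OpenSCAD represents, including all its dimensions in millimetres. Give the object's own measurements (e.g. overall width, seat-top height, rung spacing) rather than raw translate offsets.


A wall 4082 mm long (x), 227 mm thick (y), 2558 mm tall, with a rectangular window opening cut through it. The opening is 750 mm wide and 1655 mm tall; its sill is at z = 701 mm and its near (−x) edge is 2078 mm from the wall's −x end. The opening passes through the full wall thickness.


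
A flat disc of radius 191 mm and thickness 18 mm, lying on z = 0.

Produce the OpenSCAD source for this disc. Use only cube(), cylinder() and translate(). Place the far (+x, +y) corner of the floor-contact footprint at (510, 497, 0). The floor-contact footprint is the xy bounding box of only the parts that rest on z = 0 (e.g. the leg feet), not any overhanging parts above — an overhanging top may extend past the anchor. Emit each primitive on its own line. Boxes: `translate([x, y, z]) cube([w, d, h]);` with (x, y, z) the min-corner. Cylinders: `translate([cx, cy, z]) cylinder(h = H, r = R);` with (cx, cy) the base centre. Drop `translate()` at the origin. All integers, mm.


translate([319, 306, 0]) cylinder(h = 18, r = 191);


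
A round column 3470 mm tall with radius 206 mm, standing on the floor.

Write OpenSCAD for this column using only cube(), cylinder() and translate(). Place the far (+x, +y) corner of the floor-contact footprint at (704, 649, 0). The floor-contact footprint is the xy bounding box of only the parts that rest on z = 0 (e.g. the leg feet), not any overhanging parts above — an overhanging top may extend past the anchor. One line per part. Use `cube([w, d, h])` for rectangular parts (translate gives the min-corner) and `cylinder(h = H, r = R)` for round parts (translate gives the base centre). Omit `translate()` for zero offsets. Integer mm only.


translate([498, 443, 0]) cylinder(h = 3470, r = 206);


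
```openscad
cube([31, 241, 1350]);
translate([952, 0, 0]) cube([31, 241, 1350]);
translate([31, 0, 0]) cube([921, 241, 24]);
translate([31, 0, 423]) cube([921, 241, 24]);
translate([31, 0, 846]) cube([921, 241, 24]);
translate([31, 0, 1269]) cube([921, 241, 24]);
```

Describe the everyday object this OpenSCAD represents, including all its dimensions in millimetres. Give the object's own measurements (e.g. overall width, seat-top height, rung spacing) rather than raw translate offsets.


An open bookshelf. Two side panels, each 31 mm thick, 241 mm deep and 1350 mm tall, stand 983 mm apart (outside-to-outside). Between them sit 4 shelves, each 24 mm thick and 241 mm deep, spanning the full gap between the sides. The bottom shelf rests on the floor (its underside at z = 0) and the clear gap between one shelf's top and the next shelf's underside is 399 mm.


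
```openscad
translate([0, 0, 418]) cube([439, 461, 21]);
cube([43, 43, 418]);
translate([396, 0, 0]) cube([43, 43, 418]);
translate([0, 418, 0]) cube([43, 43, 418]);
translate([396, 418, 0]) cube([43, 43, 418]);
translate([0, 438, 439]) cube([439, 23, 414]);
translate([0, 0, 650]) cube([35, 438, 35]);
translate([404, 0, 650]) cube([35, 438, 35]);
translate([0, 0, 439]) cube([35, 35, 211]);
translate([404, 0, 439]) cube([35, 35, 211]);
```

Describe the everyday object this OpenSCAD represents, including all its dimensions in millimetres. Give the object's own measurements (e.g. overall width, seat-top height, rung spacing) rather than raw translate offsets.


A chair. The seat is a 439×461×21 mm slab with its top at z = 439 mm, on four 43×43 mm corner legs (flush with the seat edges, standing on z = 0). A flat backrest 23 mm thick, 414 mm tall, spans the full seat width and rises from the seat top along its +y edge, rear face flush with the rear of the seat. Two armrests of 35×35 mm section run along each side from the seat's front edge to the front of the backrest, top faces 246 mm above the seat top and outer faces flush with the seat's x-edges; a 35×35 mm post under the front of each armrest stands on the seat at the front corner.


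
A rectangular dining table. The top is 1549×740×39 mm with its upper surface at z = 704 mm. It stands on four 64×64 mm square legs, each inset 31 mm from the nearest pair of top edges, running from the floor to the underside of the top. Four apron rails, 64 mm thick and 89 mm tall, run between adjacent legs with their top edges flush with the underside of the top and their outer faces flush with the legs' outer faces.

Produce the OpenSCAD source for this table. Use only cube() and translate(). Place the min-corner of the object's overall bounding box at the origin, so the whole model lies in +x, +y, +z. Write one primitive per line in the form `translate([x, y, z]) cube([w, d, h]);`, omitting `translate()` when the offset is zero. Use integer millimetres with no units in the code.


// leg_h = 704 - 39 = 665
// apron z = 665 - 89 = 576
translate([0, 0, 665]) cube([1549, 740, 39]);
translate([31, 31, 0]) cube([64, 64, 665]);
translate([1454, 31, 0]) cube([64, 64, 665]);
translate([31, 645, 0]) cube([64, 64, 665]);
translate([1454, 645, 0]) cube([64, 64, 665]);
translate([95, 31, 576]) cube([1359, 64, 89]);
translate([95, 645, 576]) cube([1359, 64, 89]);
translate([31, 95, 576]) cube([64, 550, 89]);
translate([1454, 95, 576]) cube([64, 550, 89]);


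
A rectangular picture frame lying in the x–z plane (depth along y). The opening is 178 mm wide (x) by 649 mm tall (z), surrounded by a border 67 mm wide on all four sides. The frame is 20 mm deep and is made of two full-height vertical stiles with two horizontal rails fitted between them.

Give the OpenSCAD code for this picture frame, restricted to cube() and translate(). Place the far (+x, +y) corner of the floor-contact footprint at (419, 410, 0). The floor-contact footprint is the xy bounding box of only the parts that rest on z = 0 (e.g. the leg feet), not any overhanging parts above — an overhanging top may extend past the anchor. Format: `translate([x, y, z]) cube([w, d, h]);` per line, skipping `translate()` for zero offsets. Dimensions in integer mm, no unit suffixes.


translate([107, 390, 0]) cube([67, 20, 783]);
translate([352, 390, 0]) cube([67, 20, 783]);
translate([174, 390, 0]) cube([178, 20, 67]);
translate([174, 390, 716]) cube([178, 20, 67]);


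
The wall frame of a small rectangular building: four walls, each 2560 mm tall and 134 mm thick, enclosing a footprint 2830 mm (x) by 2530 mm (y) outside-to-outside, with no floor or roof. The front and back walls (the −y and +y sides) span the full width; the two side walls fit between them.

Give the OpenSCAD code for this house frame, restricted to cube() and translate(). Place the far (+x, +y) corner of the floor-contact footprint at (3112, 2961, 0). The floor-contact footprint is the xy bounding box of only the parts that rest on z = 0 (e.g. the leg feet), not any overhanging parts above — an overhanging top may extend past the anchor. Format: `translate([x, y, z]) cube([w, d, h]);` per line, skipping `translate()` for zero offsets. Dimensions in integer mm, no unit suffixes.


translate([282, 431, 0]) cube([2830, 134, 2560]);
translate([282, 2827, 0]) cube([2830, 134, 2560]);
translate([282, 565, 0]) cube([134, 2262, 2560]);
translate([2978, 565, 0]) cube([134, 2262, 2560]);


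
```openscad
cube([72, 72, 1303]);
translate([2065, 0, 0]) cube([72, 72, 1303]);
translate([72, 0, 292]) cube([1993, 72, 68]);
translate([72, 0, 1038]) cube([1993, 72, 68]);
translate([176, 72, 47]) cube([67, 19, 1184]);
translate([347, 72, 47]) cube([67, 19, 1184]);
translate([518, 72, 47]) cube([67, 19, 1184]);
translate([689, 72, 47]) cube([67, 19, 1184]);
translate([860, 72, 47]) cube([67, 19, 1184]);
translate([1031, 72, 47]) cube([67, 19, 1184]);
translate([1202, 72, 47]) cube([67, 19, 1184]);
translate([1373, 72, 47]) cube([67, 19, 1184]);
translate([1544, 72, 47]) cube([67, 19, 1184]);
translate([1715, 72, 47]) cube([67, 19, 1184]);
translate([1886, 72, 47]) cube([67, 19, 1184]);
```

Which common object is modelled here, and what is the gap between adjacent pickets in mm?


A fence section. The picket gap is 104 mm.

Two posts, two rails, 11 pickets — a fence section. Span 1993 mm holds 11 pickets of 67 mm with 12 equal gaps: ⌊(1993 − 11·67) / 12⌋ = 104 mm.


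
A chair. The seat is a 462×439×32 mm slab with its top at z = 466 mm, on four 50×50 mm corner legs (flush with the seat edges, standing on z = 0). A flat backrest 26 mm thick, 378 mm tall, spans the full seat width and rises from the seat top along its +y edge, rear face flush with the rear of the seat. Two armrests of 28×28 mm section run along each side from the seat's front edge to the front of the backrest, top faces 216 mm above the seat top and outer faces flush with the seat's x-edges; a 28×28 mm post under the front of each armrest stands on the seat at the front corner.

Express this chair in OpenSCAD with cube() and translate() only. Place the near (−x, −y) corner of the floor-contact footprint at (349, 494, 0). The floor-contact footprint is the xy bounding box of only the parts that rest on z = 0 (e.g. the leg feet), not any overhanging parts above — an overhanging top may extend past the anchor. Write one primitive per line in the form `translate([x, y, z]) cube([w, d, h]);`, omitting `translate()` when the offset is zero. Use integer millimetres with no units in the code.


translate([349, 494, 434]) cube([462, 439, 32]);
translate([349, 494, 0]) cube([50, 50, 434]);
translate([761, 494, 0]) cube([50, 50, 434]);
translate([349, 883, 0]) cube([50, 50, 434]);
translate([761, 883, 0]) cube([50, 50, 434]);
translate([349, 907, 466]) cube([462, 26, 378]);
translate([349, 494, 654]) cube([28, 413, 28]);
translate([783, 494, 654]) cube([28, 413, 28]);
translate([349, 494, 466]) cube([28, 28, 188]);
translate([783, 494, 466]) cube([28, 28, 188]);


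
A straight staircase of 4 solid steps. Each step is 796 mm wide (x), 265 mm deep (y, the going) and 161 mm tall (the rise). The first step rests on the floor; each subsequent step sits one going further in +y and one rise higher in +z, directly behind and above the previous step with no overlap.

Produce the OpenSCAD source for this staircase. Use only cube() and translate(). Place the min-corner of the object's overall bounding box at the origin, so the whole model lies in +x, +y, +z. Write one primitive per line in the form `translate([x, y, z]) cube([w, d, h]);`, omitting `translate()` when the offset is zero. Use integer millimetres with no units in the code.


cube([796, 265, 161]);
translate([0, 265, 161]) cube([796, 265, 161]);
translate([0, 530, 322]) cube([796, 265, 161]);
translate([0, 795, 483]) cube([796, 265, 161]);


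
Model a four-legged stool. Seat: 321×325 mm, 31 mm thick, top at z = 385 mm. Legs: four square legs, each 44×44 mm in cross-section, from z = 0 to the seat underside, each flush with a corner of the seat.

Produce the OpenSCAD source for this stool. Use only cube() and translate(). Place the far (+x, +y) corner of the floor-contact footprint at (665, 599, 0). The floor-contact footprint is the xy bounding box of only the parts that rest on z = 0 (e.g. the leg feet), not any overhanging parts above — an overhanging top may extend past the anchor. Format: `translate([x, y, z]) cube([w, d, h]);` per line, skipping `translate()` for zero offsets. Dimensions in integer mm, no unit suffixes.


translate([344, 274, 354]) cube([321, 325, 31]);
translate([344, 274, 0]) cube([44, 44, 354]);
translate([621, 274, 0]) cube([44, 44, 354]);
translate([344, 555, 0]) cube([44, 44, 354]);
translate([621, 555, 0]) cube([44, 44, 354]);


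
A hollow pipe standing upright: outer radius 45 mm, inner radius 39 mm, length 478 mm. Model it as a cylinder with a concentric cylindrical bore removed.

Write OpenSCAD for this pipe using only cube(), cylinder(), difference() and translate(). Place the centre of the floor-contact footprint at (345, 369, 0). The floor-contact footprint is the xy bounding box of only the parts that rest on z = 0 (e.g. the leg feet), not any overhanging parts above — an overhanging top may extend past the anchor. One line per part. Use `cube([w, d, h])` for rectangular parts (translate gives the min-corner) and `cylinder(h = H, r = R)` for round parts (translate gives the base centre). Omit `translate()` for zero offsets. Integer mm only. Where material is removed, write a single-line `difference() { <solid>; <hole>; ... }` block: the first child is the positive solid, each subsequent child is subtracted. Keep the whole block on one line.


difference() { translate([345, 369, 0]) cylinder(h = 478, r = 45); translate([345, 369, 0]) cylinder(h = 478, r = 39); }


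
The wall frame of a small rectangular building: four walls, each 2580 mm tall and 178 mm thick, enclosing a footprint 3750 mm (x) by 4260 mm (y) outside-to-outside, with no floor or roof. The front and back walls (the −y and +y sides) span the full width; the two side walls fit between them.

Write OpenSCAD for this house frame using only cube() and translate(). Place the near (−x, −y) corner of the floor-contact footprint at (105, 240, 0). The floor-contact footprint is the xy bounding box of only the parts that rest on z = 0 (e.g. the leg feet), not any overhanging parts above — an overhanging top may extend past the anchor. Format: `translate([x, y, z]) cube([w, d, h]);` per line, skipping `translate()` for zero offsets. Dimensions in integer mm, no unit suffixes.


translate([105, 240, 0]) cube([3750, 178, 2580]);
translate([105, 4322, 0]) cube([3750, 178, 2580]);
translate([105, 418, 0]) cube([178, 3904, 2580]);
translate([3677, 418, 0]) cube([178, 3904, 2580]);


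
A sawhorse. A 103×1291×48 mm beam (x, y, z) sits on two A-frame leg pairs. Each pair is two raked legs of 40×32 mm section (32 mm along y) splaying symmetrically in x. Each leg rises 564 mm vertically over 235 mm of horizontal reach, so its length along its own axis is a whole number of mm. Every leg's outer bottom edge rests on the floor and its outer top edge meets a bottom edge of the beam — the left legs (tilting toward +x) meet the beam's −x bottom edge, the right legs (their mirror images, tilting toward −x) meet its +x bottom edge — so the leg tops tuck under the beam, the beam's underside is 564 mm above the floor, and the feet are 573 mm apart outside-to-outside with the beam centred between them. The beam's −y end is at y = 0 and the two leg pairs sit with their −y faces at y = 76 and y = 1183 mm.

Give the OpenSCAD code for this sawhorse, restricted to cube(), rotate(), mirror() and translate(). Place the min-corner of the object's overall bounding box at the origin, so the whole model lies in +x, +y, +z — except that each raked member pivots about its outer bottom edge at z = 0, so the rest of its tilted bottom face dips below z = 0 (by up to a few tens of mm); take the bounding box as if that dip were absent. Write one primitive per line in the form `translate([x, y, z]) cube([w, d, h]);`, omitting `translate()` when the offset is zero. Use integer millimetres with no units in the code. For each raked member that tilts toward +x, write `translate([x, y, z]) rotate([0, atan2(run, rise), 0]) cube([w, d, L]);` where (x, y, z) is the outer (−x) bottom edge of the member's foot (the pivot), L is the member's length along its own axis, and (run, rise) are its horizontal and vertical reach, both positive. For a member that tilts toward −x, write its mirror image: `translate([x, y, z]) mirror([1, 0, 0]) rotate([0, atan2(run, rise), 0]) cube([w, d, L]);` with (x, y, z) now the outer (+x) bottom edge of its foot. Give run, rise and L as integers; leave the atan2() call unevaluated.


translate([235, 0, 564]) cube([103, 1291, 48]);
translate([0, 76, 0]) rotate([0, atan2(235, 564), 0]) cube([40, 32, 611]);
translate([573, 76, 0]) mirror([1, 0, 0]) rotate([0, atan2(235, 564), 0]) cube([40, 32, 611]);
translate([0, 1183, 0]) rotate([0, atan2(235, 564), 0]) cube([40, 32, 611]);
translate([573, 1183, 0]) mirror([1, 0, 0]) rotate([0, atan2(235, 564), 0]) cube([40, 32, 611]);


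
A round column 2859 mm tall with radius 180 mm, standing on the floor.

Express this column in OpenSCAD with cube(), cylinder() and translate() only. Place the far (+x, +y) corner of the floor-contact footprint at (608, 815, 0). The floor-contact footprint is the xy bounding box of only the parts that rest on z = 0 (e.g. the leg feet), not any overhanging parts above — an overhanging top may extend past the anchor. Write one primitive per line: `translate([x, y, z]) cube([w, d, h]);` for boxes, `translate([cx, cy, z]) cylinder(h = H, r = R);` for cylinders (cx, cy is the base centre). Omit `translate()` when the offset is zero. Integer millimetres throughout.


translate([428, 635, 0]) cylinder(h = 2859, r = 180);


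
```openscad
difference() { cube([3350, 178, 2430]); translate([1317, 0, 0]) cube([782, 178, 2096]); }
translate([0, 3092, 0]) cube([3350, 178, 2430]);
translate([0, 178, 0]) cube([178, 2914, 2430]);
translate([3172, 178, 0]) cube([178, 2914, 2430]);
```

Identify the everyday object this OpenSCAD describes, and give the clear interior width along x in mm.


A single room. The interior width is 2994 mm.

Four walls enclosing a rectangle with a door in the front wall — a room. Outside width 3350 minus two 178 mm walls gives 2994 mm.


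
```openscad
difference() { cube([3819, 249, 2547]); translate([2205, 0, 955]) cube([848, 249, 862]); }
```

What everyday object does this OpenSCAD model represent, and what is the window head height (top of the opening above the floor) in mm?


A wall with a window opening. The window head height is 1817 mm.

A wall with a rectangular opening subtracted — a window. Sill at z = 955, opening 862 mm tall, so the head is at 955 + 862 = 1817 mm.


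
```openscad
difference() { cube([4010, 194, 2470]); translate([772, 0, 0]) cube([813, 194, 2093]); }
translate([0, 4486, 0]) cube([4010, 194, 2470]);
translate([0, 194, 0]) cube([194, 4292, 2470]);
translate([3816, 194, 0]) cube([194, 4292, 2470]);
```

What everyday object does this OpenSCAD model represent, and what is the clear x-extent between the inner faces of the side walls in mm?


A single room. The interior width is 3622 mm.

Four walls enclosing a rectangle with a door in the front wall — a room. Outside width 4010 minus two 194 mm walls gives 3622 mm.


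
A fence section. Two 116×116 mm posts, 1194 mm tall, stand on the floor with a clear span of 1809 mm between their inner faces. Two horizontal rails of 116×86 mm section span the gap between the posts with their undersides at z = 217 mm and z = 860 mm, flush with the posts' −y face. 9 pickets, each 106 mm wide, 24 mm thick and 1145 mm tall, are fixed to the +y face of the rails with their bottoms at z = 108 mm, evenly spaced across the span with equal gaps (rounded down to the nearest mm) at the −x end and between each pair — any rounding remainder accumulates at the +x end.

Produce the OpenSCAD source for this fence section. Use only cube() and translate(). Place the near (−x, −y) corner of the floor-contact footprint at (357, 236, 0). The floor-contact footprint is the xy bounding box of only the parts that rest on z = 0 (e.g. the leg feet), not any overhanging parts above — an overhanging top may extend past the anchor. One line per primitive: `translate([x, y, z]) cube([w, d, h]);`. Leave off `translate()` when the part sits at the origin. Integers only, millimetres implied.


translate([357, 236, 0]) cube([116, 116, 1194]);
translate([2282, 236, 0]) cube([116, 116, 1194]);
translate([473, 236, 217]) cube([1809, 116, 86]);
translate([473, 236, 860]) cube([1809, 116, 86]);
translate([558, 352, 108]) cube([106, 24, 1145]);
translate([749, 352, 108]) cube([106, 24, 1145]);
translate([940, 352, 108]) cube([106, 24, 1145]);
translate([1131, 352, 108]) cube([106, 24, 1145]);
translate([1322, 352, 108]) cube([106, 24, 1145]);
translate([1513, 352, 108]) cube([106, 24, 1145]);
translate([1704, 352, 108]) cube([106, 24, 1145]);
translate([1895, 352, 108]) cube([106, 24, 1145]);
translate([2086, 352, 108]) cube([106, 24, 1145]);
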